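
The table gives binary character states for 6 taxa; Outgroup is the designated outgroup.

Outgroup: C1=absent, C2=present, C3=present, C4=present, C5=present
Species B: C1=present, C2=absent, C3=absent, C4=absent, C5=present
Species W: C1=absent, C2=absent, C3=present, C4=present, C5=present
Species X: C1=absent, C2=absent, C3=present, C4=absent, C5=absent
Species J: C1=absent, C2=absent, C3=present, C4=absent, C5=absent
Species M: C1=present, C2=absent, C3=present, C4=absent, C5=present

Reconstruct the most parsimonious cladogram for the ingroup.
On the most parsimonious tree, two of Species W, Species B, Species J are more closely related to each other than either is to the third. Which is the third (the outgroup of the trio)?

Species W

Character polarity is set by the outgroup: the derived state is whichever differs from the outgroup's state, so for C2, C3, C4, C5 the derived state is 'absent', and for the remaining characters it is 'present'.
C1: derived state 'present' in Species B and Species M only — synapomorphy for {Species B, Species M}.
All ingroup taxa share the derived state 'absent' for C2; it defines the ingroup but does not resolve relationships within it.
C3: derived state 'absent' in Species B only — an autapomorphy, so it tells us nothing about relationships among taxa.
C4: derived state 'absent' in Species B, Species J, Species M, and Species X only — synapomorphy for {Species B, Species J, Species M, Species X}.
C5: derived state 'absent' in Species J and Species X only — synapomorphy for {Species J, Species X}.
Most parsimonious ingroup topology: (((Species B,Species M),(Species X,Species J)),Species W).
Species J and Species B share a more recent common ancestor with each other than either does with Species W, so Species W is the least closely related of the three.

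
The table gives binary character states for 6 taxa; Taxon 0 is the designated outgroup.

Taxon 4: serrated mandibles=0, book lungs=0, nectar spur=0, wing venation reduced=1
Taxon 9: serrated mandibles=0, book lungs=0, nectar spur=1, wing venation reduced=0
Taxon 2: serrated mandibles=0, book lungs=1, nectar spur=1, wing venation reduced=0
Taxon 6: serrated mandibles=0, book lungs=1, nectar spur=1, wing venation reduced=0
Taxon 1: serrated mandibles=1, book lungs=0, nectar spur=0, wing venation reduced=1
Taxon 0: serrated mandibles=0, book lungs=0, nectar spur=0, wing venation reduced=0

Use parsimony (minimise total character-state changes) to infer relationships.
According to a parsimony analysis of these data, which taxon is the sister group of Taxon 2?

Taxon 6

The outgroup has state '0' for every character, so '1' is the derived state throughout.
serrated mandibles: derived state '1' in Taxon 1 only — an autapomorphy, so it tells us nothing about relationships among taxa.
book lungs: derived state '1' in Taxon 2 and Taxon 6 only — synapomorphy for {Taxon 2, Taxon 6}.
nectar spur: derived state '1' in Taxon 2, Taxon 6, and Taxon 9 only — synapomorphy for {Taxon 2, Taxon 6, Taxon 9}.
Only Taxon 1 and Taxon 4 show the derived state '1' for wing venation reduced, supporting them as a clade.
Most parsimonious ingroup topology: (((Taxon 2,Taxon 6),Taxon 9),(Taxon 1,Taxon 4)).
Taxon 2 and Taxon 6 form a cherry on this tree, so they are sister taxa.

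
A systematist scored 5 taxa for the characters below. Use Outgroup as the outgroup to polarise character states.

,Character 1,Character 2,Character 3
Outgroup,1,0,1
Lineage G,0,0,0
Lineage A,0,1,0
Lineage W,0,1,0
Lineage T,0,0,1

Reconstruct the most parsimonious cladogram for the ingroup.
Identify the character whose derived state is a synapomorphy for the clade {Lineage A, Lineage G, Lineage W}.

Character polarity is set by the outgroup: the derived state is whichever differs from the outgroup's state, so for Character 1, Character 3 the derived state is '0', and for the remaining characters it is '1'.
Character 1 (derived state '0') is shared by all ingroup taxa — unites the whole ingroup.
Character 2 (derived state '1') is shared by Lineage A and Lineage W — a synapomorphy uniting that clade.
Only Lineage A, Lineage G, and Lineage W show the derived state '0' for Character 3, supporting them as a clade.
Most parsimonious ingroup topology: ((Lineage G,(Lineage A,Lineage W)),Lineage T).
The clade {Lineage A, Lineage G, Lineage W} is supported by Character 3: its derived state '0' occurs in exactly those taxa and in no other taxon (including the outgroup).

Character 3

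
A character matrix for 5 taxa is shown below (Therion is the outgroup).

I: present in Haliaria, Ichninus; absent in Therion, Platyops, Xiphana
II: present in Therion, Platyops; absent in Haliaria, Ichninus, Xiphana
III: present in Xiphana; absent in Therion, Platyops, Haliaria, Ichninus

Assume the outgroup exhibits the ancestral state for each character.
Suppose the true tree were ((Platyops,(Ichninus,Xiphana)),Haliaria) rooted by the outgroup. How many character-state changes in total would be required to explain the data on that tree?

5

Map each character onto ((Platyops,(Ichninus,Xiphana)),Haliaria) (rooted by Therion) and count the minimum state changes it requires (Fitch parsimony):
I: 2; II: 2; III: 1.
Total tree length = 5.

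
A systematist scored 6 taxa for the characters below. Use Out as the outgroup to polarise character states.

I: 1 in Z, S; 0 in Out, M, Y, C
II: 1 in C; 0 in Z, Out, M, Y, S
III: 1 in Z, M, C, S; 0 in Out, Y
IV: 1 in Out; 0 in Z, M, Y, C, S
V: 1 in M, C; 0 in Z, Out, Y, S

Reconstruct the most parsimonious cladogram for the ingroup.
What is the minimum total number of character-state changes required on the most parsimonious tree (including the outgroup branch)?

5

Character polarity is set by the outgroup: the derived state is whichever differs from the outgroup's state, so for IV the derived state is '0', and for the remaining characters it is '1'.
I (derived state '1') is shared by S and Z — a synapomorphy uniting that clade.
II (derived state '1') is unique to C (autapomorphy; uninformative for grouping).
III (derived state '1') is shared by C, M, S, and Z — a synapomorphy uniting that clade.
All ingroup taxa share the derived state '0' for IV; it defines the ingroup but does not resolve relationships within it.
V (derived state '1') is shared by C and M — a synapomorphy uniting that clade.
Most parsimonious ingroup topology: (((C,M),(Z,S)),Y).
Changes per character on this tree: I: 1; II: 1; III: 1; IV: 1; V: 1.
Total = 5.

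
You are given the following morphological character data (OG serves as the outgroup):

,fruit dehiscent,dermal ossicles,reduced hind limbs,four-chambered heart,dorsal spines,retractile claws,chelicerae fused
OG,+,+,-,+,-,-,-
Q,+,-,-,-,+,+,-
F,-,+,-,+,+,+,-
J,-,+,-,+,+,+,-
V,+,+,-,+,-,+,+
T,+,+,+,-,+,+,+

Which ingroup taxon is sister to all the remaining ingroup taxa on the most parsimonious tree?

V

Character polarity is set by the outgroup: the derived state is whichever differs from the outgroup's state, so for fruit dehiscent, dermal ossicles, four-chambered heart the derived state is '-', and for the remaining characters it is '+'.
fruit dehiscent (derived state '-') is shared by F and J — a synapomorphy uniting that clade.
dermal ossicles: derived state '-' in Q only — an autapomorphy, so it tells us nothing about relationships among taxa.
reduced hind limbs: derived state '+' in T only — an autapomorphy, so it tells us nothing about relationships among taxa.
four-chambered heart (derived state '-') is shared by Q and T — a synapomorphy uniting that clade.
Only F, J, Q, and T show the derived state '+' for dorsal spines, supporting them as a clade.
retractile claws (derived state '+') is shared by all ingroup taxa — unites the whole ingroup.
chelicerae fused groups T and V, which is incompatible with the clades supported by the remaining characters; treating it as convergent (homoplasy) costs fewer steps than any alternative tree.
Most parsimonious ingroup topology: (((Q,T),(F,J)),V).
V is sister to the clade containing all other ingroup taxa, so it is the earliest-diverging (most basal) ingroup lineage.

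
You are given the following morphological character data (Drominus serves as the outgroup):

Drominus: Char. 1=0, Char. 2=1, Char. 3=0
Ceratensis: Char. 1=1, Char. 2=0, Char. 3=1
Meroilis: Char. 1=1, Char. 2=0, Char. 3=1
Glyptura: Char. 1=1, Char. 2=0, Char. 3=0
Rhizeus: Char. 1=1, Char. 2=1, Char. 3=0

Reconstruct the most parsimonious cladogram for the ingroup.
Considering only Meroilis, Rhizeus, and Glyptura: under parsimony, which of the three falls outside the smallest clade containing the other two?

Character polarity is set by the outgroup: the derived state is whichever differs from the outgroup's state, so for Char. 2 the derived state is '0', and for the remaining characters it is '1'.
Char. 1 (derived state '1') is shared by all ingroup taxa — unites the whole ingroup.
Only Ceratensis, Glyptura, and Meroilis show the derived state '0' for Char. 2, supporting them as a clade.
Char. 3: derived state '1' in Ceratensis and Meroilis only — synapomorphy for {Ceratensis, Meroilis}.
Most parsimonious ingroup topology: (((Ceratensis,Meroilis),Glyptura),Rhizeus).
Meroilis and Glyptura share a more recent common ancestor with each other than either does with Rhizeus, so Rhizeus is the least closely related of the three.

Rhizeus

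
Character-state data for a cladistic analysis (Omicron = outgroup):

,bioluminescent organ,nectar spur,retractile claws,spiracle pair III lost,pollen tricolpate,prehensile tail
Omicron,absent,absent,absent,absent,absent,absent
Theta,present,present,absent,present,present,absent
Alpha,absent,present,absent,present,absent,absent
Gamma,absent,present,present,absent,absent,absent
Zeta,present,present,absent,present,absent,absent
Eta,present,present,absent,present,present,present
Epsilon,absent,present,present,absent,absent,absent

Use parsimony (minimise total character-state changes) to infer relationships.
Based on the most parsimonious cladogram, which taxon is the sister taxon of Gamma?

Epsilon

The outgroup has state 'absent' for every character, so 'present' is the derived state throughout.
bioluminescent organ: derived state 'present' in Eta, Theta, and Zeta only — synapomorphy for {Eta, Theta, Zeta}.
All ingroup taxa share the derived state 'present' for nectar spur; it defines the ingroup but does not resolve relationships within it.
retractile claws (derived state 'present') is shared by Epsilon and Gamma — a synapomorphy uniting that clade.
spiracle pair III lost: derived state 'present' in Alpha, Eta, Theta, and Zeta only — synapomorphy for {Alpha, Eta, Theta, Zeta}.
pollen tricolpate (derived state 'present') is shared by Eta and Theta — a synapomorphy uniting that clade.
prehensile tail: derived state 'present' in Eta only — an autapomorphy, so it tells us nothing about relationships among taxa.
Most parsimonious ingroup topology: ((((Theta,Eta),Zeta),Alpha),(Gamma,Epsilon)).
Gamma and Epsilon form a cherry on this tree, so they are sister taxa.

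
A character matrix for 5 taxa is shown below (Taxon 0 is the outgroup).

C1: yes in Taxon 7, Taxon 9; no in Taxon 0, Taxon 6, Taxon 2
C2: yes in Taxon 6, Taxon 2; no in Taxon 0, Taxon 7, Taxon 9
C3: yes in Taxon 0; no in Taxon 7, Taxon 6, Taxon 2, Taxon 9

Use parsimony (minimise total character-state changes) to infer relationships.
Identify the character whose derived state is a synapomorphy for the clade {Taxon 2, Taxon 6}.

C2

Character polarity is set by the outgroup: the derived state is whichever differs from the outgroup's state, so for C3 the derived state is 'no', and for the remaining characters it is 'yes'.
Only Taxon 7 and Taxon 9 show the derived state 'yes' for C1, supporting them as a clade.
C2: derived state 'yes' in Taxon 2 and Taxon 6 only — synapomorphy for {Taxon 2, Taxon 6}.
All ingroup taxa share the derived state 'no' for C3; it defines the ingroup but does not resolve relationships within it.
Most parsimonious ingroup topology: ((Taxon 7,Taxon 9),(Taxon 6,Taxon 2)).
The clade {Taxon 2, Taxon 6} is supported by C2: its derived state 'yes' occurs in exactly those taxa and in no other taxon (including the outgroup).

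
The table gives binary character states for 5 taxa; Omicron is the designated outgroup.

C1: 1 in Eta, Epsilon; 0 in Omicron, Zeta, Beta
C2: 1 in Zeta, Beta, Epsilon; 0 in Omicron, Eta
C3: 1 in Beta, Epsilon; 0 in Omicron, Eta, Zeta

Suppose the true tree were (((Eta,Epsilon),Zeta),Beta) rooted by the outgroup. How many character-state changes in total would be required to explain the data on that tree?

Map each character onto (((Eta,Epsilon),Zeta),Beta) (rooted by Omicron) and count the minimum state changes it requires (Fitch parsimony):
C1: 1; C2: 2; C3: 2.
Total tree length = 5.

5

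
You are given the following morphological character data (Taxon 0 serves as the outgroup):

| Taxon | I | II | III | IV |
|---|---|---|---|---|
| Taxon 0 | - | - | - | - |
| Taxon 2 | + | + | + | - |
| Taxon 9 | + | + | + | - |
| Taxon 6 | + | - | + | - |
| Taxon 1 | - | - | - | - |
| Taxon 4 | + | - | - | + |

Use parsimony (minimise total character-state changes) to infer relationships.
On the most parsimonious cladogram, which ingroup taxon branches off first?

The outgroup has state '-' for every character, so '+' is the derived state throughout.
I (derived state '+') is shared by Taxon 2, Taxon 4, Taxon 6, and Taxon 9 — a synapomorphy uniting that clade.
II: derived state '+' in Taxon 2 and Taxon 9 only — synapomorphy for {Taxon 2, Taxon 9}.
III (derived state '+') is shared by Taxon 2, Taxon 6, and Taxon 9 — a synapomorphy uniting that clade.
IV: derived state '+' in Taxon 4 only — an autapomorphy, so it tells us nothing about relationships among taxa.
Most parsimonious ingroup topology: (((Taxon 6,(Taxon 2,Taxon 9)),Taxon 4),Taxon 1).
Taxon 1 is sister to the clade containing all other ingroup taxa, so it is the earliest-diverging (most basal) ingroup lineage.

Taxon 1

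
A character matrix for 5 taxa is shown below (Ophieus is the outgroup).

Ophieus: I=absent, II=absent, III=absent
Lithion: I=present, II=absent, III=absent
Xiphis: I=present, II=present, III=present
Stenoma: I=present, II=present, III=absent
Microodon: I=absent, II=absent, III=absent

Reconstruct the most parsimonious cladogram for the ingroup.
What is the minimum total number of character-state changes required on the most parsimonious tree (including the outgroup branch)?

The outgroup has state 'absent' for every character, so 'present' is the derived state throughout.
Only Lithion, Stenoma, and Xiphis show the derived state 'present' for I, supporting them as a clade.
II (derived state 'present') is shared by Stenoma and Xiphis — a synapomorphy uniting that clade.
III (derived state 'present') is unique to Xiphis (autapomorphy; uninformative for grouping).
Most parsimonious ingroup topology: ((Lithion,(Xiphis,Stenoma)),Microodon).
Changes per character on this tree: I: 1; II: 1; III: 1.
Total = 3.

3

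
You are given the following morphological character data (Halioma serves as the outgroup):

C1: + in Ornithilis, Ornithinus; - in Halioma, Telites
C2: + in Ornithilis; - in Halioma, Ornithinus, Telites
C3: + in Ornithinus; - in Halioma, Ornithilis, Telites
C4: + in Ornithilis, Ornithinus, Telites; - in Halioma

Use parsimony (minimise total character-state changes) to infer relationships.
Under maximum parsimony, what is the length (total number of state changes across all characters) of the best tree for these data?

The outgroup has state '-' for every character, so '+' is the derived state throughout.
C1 (derived state '+') is shared by Ornithilis and Ornithinus — a synapomorphy uniting that clade.
C2 (derived state '+') is unique to Ornithilis (autapomorphy; uninformative for grouping).
C3 (derived state '+') is unique to Ornithinus (autapomorphy; uninformative for grouping).
C4 (derived state '+') is shared by all ingroup taxa — unites the whole ingroup.
Most parsimonious ingroup topology: ((Ornithilis,Ornithinus),Telites).
Changes per character on this tree: C1: 1; C2: 1; C3: 1; C4: 1.
Total = 4.

4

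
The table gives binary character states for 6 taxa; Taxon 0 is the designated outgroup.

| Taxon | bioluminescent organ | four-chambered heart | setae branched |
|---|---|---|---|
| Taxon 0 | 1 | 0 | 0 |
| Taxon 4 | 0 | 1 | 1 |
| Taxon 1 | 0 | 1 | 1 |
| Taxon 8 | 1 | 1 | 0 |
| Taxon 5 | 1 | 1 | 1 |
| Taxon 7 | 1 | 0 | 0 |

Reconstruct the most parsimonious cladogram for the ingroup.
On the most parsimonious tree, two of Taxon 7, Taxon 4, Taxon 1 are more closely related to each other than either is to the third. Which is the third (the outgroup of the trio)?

Taxon 7

Character polarity is set by the outgroup: the derived state is whichever differs from the outgroup's state, so for bioluminescent organ the derived state is '0', and for the remaining characters it is '1'.
Only Taxon 1 and Taxon 4 show the derived state '0' for bioluminescent organ, supporting them as a clade.
four-chambered heart: derived state '1' in Taxon 1, Taxon 4, Taxon 5, and Taxon 8 only — synapomorphy for {Taxon 1, Taxon 4, Taxon 5, Taxon 8}.
setae branched: derived state '1' in Taxon 1, Taxon 4, and Taxon 5 only — synapomorphy for {Taxon 1, Taxon 4, Taxon 5}.
Most parsimonious ingroup topology: ((((Taxon 4,Taxon 1),Taxon 5),Taxon 8),Taxon 7).
Taxon 4 and Taxon 1 share a more recent common ancestor with each other than either does with Taxon 7, so Taxon 7 is the least closely related of the three.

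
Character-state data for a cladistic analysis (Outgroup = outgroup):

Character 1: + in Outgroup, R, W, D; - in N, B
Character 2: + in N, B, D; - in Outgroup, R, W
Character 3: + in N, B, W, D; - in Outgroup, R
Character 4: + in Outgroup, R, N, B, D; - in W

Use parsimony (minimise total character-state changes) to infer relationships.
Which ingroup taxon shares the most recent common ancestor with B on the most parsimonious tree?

N

Character polarity is set by the outgroup: the derived state is whichever differs from the outgroup's state, so for Character 1, Character 4 the derived state is '-', and for the remaining characters it is '+'.
Character 1: derived state '-' in B and N only — synapomorphy for {B, N}.
Character 2 (derived state '+') is shared by B, D, and N — a synapomorphy uniting that clade.
Character 3 (derived state '+') is shared by B, D, N, and W — a synapomorphy uniting that clade.
Character 4 (derived state '-') is unique to W (autapomorphy; uninformative for grouping).
Most parsimonious ingroup topology: (R,(((N,B),D),W)).
B and N form a cherry on this tree, so they are sister taxa.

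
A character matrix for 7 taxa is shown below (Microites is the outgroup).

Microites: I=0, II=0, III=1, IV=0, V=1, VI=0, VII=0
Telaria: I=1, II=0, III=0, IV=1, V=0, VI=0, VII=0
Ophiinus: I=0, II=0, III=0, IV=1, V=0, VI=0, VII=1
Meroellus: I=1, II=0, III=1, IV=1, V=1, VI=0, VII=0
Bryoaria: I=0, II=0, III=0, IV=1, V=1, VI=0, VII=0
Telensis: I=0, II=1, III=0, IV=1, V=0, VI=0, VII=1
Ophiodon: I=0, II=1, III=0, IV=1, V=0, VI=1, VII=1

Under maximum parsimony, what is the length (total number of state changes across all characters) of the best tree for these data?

8

Character polarity is set by the outgroup: the derived state is whichever differs from the outgroup's state, so for III, V the derived state is '0', and for the remaining characters it is '1'.
I groups Meroellus and Telaria, which is incompatible with the clades supported by the remaining characters; treating it as convergent (homoplasy) costs fewer steps than any alternative tree.
II: derived state '1' in Ophiodon and Telensis only — synapomorphy for {Ophiodon, Telensis}.
III: derived state '0' in Bryoaria, Ophiinus, Ophiodon, Telaria, and Telensis only — synapomorphy for {Bryoaria, Ophiinus, Ophiodon, Telaria, Telensis}.
IV (derived state '1') is shared by all ingroup taxa — unites the whole ingroup.
Only Ophiinus, Ophiodon, Telaria, and Telensis show the derived state '0' for V, supporting them as a clade.
VI: derived state '1' in Ophiodon only — an autapomorphy, so it tells us nothing about relationships among taxa.
VII (derived state '1') is shared by Ophiinus, Ophiodon, and Telensis — a synapomorphy uniting that clade.
Most parsimonious ingroup topology: (((Telaria,(Ophiinus,(Telensis,Ophiodon))),Bryoaria),Meroellus).
Changes per character on this tree: I: 2; II: 1; III: 1; IV: 1; V: 1; VI: 1; VII: 1.
Total = 8.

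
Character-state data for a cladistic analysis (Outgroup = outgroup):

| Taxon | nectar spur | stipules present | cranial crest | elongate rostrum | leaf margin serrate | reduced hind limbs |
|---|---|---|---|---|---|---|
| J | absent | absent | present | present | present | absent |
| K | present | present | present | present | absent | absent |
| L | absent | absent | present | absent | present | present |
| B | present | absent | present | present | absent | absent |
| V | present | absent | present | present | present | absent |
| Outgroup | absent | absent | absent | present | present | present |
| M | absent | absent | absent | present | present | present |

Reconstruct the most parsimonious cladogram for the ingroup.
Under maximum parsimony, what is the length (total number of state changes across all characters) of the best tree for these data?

6

Character polarity is set by the outgroup: the derived state is whichever differs from the outgroup's state, so for elongate rostrum, leaf margin serrate, reduced hind limbs the derived state is 'absent', and for the remaining characters it is 'present'.
nectar spur: derived state 'present' in B, K, and V only — synapomorphy for {B, K, V}.
stipules present (derived state 'present') is unique to K (autapomorphy; uninformative for grouping).
Only B, J, K, L, and V show the derived state 'present' for cranial crest, supporting them as a clade.
elongate rostrum (derived state 'absent') is unique to L (autapomorphy; uninformative for grouping).
Only B and K show the derived state 'absent' for leaf margin serrate, supporting them as a clade.
reduced hind limbs (derived state 'absent') is shared by B, J, K, and V — a synapomorphy uniting that clade.
Most parsimonious ingroup topology: (((((B,K),V),J),L),M).
Changes per character on this tree: nectar spur: 1; stipules present: 1; cranial crest: 1; elongate rostrum: 1; leaf margin serrate: 1; reduced hind limbs: 1.
Total = 6.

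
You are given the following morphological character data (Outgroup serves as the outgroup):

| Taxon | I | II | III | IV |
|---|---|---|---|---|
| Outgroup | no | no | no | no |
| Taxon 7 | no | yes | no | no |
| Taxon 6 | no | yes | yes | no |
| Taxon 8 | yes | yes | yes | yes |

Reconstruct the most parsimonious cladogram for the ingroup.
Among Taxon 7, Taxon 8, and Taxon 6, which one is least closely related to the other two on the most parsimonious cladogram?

The outgroup has state 'no' for every character, so 'yes' is the derived state throughout.
I (derived state 'yes') is unique to Taxon 8 (autapomorphy; uninformative for grouping).
II (derived state 'yes') is shared by all ingroup taxa — unites the whole ingroup.
Only Taxon 6 and Taxon 8 show the derived state 'yes' for III, supporting them as a clade.
IV: derived state 'yes' in Taxon 8 only — an autapomorphy, so it tells us nothing about relationships among taxa.
Most parsimonious ingroup topology: (Taxon 7,(Taxon 6,Taxon 8)).
Taxon 6 and Taxon 8 share a more recent common ancestor with each other than either does with Taxon 7, so Taxon 7 is the least closely related of the three.

Taxon 7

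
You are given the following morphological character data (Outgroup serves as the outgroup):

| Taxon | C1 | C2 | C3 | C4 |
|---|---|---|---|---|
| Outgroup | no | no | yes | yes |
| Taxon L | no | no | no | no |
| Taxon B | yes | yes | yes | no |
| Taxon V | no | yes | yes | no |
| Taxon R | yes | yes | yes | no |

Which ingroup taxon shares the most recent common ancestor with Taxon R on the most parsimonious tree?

Character polarity is set by the outgroup: the derived state is whichever differs from the outgroup's state, so for C3, C4 the derived state is 'no', and for the remaining characters it is 'yes'.
C1: derived state 'yes' in Taxon B and Taxon R only — synapomorphy for {Taxon B, Taxon R}.
C2 (derived state 'yes') is shared by Taxon B, Taxon R, and Taxon V — a synapomorphy uniting that clade.
C3: derived state 'no' in Taxon L only — an autapomorphy, so it tells us nothing about relationships among taxa.
C4 (derived state 'no') is shared by all ingroup taxa — unites the whole ingroup.
Most parsimonious ingroup topology: (Taxon L,((Taxon B,Taxon R),Taxon V)).
Taxon R and Taxon B form a cherry on this tree, so they are sister taxa.

Taxon B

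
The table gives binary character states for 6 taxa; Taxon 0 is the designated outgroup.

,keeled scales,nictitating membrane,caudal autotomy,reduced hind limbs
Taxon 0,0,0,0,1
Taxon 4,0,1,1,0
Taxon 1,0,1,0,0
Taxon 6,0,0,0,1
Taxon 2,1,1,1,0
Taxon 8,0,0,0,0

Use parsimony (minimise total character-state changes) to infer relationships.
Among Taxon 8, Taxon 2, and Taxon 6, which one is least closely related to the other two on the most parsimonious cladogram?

Character polarity is set by the outgroup: the derived state is whichever differs from the outgroup's state, so for reduced hind limbs the derived state is '0', and for the remaining characters it is '1'.
keeled scales: derived state '1' in Taxon 2 only — an autapomorphy, so it tells us nothing about relationships among taxa.
Only Taxon 1, Taxon 2, and Taxon 4 show the derived state '1' for nictitating membrane, supporting them as a clade.
Only Taxon 2 and Taxon 4 show the derived state '1' for caudal autotomy, supporting them as a clade.
reduced hind limbs (derived state '0') is shared by Taxon 1, Taxon 2, Taxon 4, and Taxon 8 — a synapomorphy uniting that clade.
Most parsimonious ingroup topology: ((((Taxon 4,Taxon 2),Taxon 1),Taxon 8),Taxon 6).
Taxon 8 and Taxon 2 share a more recent common ancestor with each other than either does with Taxon 6, so Taxon 6 is the least closely related of the three.

Taxon 6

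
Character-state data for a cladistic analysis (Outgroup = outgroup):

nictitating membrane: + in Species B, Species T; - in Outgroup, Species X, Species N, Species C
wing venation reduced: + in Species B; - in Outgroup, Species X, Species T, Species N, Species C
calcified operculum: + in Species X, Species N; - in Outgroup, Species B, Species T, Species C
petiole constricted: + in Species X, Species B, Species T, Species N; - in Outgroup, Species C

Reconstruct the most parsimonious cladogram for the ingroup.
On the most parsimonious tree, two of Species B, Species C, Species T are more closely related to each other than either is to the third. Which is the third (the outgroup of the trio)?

Species C

The outgroup has state '-' for every character, so '+' is the derived state throughout.
nictitating membrane (derived state '+') is shared by Species B and Species T — a synapomorphy uniting that clade.
wing venation reduced (derived state '+') is unique to Species B (autapomorphy; uninformative for grouping).
Only Species N and Species X show the derived state '+' for calcified operculum, supporting them as a clade.
petiole constricted: derived state '+' in Species B, Species N, Species T, and Species X only — synapomorphy for {Species B, Species N, Species T, Species X}.
Most parsimonious ingroup topology: (((Species X,Species N),(Species B,Species T)),Species C).
Species B and Species T share a more recent common ancestor with each other than either does with Species C, so Species C is the least closely related of the three.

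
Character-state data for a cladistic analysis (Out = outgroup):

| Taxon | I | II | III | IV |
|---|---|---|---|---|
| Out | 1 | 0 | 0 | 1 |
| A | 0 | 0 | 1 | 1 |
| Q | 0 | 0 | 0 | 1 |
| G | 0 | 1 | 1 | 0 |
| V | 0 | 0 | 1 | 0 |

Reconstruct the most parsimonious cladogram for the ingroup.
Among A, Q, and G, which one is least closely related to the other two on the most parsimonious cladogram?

Character polarity is set by the outgroup: the derived state is whichever differs from the outgroup's state, so for I, IV the derived state is '0', and for the remaining characters it is '1'.
All ingroup taxa share the derived state '0' for I; it defines the ingroup but does not resolve relationships within it.
II (derived state '1') is unique to G (autapomorphy; uninformative for grouping).
III: derived state '1' in A, G, and V only — synapomorphy for {A, G, V}.
IV: derived state '0' in G and V only — synapomorphy for {G, V}.
Most parsimonious ingroup topology: ((A,(G,V)),Q).
G and A share a more recent common ancestor with each other than either does with Q, so Q is the least closely related of the three.

Q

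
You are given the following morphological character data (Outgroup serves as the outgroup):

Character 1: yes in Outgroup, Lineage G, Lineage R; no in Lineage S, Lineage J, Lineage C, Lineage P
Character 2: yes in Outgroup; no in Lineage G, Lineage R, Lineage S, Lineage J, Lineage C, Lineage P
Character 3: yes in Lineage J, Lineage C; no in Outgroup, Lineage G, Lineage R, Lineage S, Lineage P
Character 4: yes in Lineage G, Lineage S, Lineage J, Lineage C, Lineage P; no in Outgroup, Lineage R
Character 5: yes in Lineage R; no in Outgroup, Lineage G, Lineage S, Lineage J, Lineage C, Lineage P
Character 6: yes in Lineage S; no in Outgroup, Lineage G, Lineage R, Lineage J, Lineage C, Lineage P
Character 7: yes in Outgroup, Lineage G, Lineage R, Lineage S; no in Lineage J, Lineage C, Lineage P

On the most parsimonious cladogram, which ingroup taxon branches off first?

Lineage R

Character polarity is set by the outgroup: the derived state is whichever differs from the outgroup's state, so for Character 1, Character 2, Character 7 the derived state is 'no', and for the remaining characters it is 'yes'.
Character 1: derived state 'no' in Lineage C, Lineage J, Lineage P, and Lineage S only — synapomorphy for {Lineage C, Lineage J, Lineage P, Lineage S}.
Character 2 (derived state 'no') is shared by all ingroup taxa — unites the whole ingroup.
Character 3 (derived state 'yes') is shared by Lineage C and Lineage J — a synapomorphy uniting that clade.
Character 4 (derived state 'yes') is shared by Lineage C, Lineage G, Lineage J, Lineage P, and Lineage S — a synapomorphy uniting that clade.
Character 5 (derived state 'yes') is unique to Lineage R (autapomorphy; uninformative for grouping).
Character 6 (derived state 'yes') is unique to Lineage S (autapomorphy; uninformative for grouping).
Character 7 (derived state 'no') is shared by Lineage C, Lineage J, and Lineage P — a synapomorphy uniting that clade.
Most parsimonious ingroup topology: ((Lineage G,(Lineage S,((Lineage J,Lineage C),Lineage P))),Lineage R).
Lineage R is sister to the clade containing all other ingroup taxa, so it is the earliest-diverging (most basal) ingroup lineage.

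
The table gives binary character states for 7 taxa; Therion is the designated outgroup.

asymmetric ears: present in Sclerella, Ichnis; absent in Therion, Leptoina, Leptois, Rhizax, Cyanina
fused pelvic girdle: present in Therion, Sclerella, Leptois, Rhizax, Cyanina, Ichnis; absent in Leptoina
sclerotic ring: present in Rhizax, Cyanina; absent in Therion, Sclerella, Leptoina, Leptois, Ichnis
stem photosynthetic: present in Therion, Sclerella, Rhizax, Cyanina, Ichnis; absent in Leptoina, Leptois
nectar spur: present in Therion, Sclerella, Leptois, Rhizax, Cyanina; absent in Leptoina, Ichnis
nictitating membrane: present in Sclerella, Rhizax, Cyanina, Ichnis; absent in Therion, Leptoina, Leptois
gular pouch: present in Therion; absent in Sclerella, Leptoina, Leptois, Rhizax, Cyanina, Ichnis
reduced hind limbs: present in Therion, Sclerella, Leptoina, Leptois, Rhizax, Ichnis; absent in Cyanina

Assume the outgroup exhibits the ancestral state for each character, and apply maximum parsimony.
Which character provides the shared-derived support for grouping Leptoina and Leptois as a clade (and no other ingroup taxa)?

stem photosynthetic

Character polarity is set by the outgroup: the derived state is whichever differs from the outgroup's state, so for fused pelvic girdle, stem photosynthetic, nectar spur, gular pouch, reduced hind limbs the derived state is 'absent', and for the remaining characters it is 'present'.
Only Ichnis and Sclerella show the derived state 'present' for asymmetric ears, supporting them as a clade.
fused pelvic girdle (derived state 'absent') is unique to Leptoina (autapomorphy; uninformative for grouping).
sclerotic ring: derived state 'present' in Cyanina and Rhizax only — synapomorphy for {Cyanina, Rhizax}.
stem photosynthetic (derived state 'absent') is shared by Leptoina and Leptois — a synapomorphy uniting that clade.
nectar spur (state 'absent') occurs in Ichnis and Leptoina but conflicts with the nesting implied by the other characters — most parsimoniously interpreted as homoplasy.
Only Cyanina, Ichnis, Rhizax, and Sclerella show the derived state 'present' for nictitating membrane, supporting them as a clade.
All ingroup taxa share the derived state 'absent' for gular pouch; it defines the ingroup but does not resolve relationships within it.
reduced hind limbs: derived state 'absent' in Cyanina only — an autapomorphy, so it tells us nothing about relationships among taxa.
Most parsimonious ingroup topology: (((Sclerella,Ichnis),(Rhizax,Cyanina)),(Leptoina,Leptois)).
The clade {Leptoina, Leptois} is supported by stem photosynthetic: its derived state 'absent' occurs in exactly those taxa and in no other taxon (including the outgroup).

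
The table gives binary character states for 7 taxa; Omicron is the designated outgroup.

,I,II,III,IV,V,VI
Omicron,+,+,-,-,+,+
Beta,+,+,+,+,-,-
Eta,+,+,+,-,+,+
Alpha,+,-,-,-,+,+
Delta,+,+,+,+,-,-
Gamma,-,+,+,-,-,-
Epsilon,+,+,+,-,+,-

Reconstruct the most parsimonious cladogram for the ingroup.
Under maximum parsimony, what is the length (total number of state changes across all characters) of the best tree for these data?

Character polarity is set by the outgroup: the derived state is whichever differs from the outgroup's state, so for I, II, V, VI the derived state is '-', and for the remaining characters it is '+'.
I: derived state '-' in Gamma only — an autapomorphy, so it tells us nothing about relationships among taxa.
II (derived state '-') is unique to Alpha (autapomorphy; uninformative for grouping).
Only Beta, Delta, Epsilon, Eta, and Gamma show the derived state '+' for III, supporting them as a clade.
IV (derived state '+') is shared by Beta and Delta — a synapomorphy uniting that clade.
V (derived state '-') is shared by Beta, Delta, and Gamma — a synapomorphy uniting that clade.
Only Beta, Delta, Epsilon, and Gamma show the derived state '-' for VI, supporting them as a clade.
Most parsimonious ingroup topology: (((((Beta,Delta),Gamma),Epsilon),Eta),Alpha).
Changes per character on this tree: I: 1; II: 1; III: 1; IV: 1; V: 1; VI: 1.
Total = 6.

6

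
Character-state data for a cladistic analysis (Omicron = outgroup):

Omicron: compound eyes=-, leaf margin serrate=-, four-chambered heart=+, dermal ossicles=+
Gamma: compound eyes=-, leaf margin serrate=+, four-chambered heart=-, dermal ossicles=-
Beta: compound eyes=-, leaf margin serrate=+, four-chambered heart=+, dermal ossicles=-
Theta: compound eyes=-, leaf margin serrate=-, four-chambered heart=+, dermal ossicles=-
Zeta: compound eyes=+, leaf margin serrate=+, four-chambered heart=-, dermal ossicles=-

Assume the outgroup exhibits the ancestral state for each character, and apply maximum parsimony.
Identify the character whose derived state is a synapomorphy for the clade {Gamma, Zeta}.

four-chambered heart

Character polarity is set by the outgroup: the derived state is whichever differs from the outgroup's state, so for four-chambered heart, dermal ossicles the derived state is '-', and for the remaining characters it is '+'.
compound eyes: derived state '+' in Zeta only — an autapomorphy, so it tells us nothing about relationships among taxa.
Only Beta, Gamma, and Zeta show the derived state '+' for leaf margin serrate, supporting them as a clade.
Only Gamma and Zeta show the derived state '-' for four-chambered heart, supporting them as a clade.
dermal ossicles (derived state '-') is shared by all ingroup taxa — unites the whole ingroup.
Most parsimonious ingroup topology: (((Gamma,Zeta),Beta),Theta).
The clade {Gamma, Zeta} is supported by four-chambered heart: its derived state '-' occurs in exactly those taxa and in no other taxon (including the outgroup).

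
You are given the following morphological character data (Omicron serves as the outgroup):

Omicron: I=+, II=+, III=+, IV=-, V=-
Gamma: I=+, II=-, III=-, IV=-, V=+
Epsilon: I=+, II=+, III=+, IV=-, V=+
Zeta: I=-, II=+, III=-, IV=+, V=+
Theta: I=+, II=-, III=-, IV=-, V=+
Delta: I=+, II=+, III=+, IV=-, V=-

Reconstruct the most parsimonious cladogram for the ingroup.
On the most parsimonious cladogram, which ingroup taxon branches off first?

Character polarity is set by the outgroup: the derived state is whichever differs from the outgroup's state, so for I, II, III the derived state is '-', and for the remaining characters it is '+'.
I (derived state '-') is unique to Zeta (autapomorphy; uninformative for grouping).
Only Gamma and Theta show the derived state '-' for II, supporting them as a clade.
Only Gamma, Theta, and Zeta show the derived state '-' for III, supporting them as a clade.
IV (derived state '+') is unique to Zeta (autapomorphy; uninformative for grouping).
Only Epsilon, Gamma, Theta, and Zeta show the derived state '+' for V, supporting them as a clade.
Most parsimonious ingroup topology: ((((Gamma,Theta),Zeta),Epsilon),Delta).
Delta is sister to the clade containing all other ingroup taxa, so it is the earliest-diverging (most basal) ingroup lineage.

Delta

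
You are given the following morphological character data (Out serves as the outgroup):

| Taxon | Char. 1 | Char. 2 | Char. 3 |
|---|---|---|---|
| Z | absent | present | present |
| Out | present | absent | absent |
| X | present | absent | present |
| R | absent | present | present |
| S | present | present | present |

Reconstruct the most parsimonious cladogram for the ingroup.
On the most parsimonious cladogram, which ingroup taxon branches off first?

Character polarity is set by the outgroup: the derived state is whichever differs from the outgroup's state, so for Char. 1 the derived state is 'absent', and for the remaining characters it is 'present'.
Only R and Z show the derived state 'absent' for Char. 1, supporting them as a clade.
Only R, S, and Z show the derived state 'present' for Char. 2, supporting them as a clade.
All ingroup taxa share the derived state 'present' for Char. 3; it defines the ingroup but does not resolve relationships within it.
Most parsimonious ingroup topology: ((S,(Z,R)),X).
X is sister to the clade containing all other ingroup taxa, so it is the earliest-diverging (most basal) ingroup lineage.

X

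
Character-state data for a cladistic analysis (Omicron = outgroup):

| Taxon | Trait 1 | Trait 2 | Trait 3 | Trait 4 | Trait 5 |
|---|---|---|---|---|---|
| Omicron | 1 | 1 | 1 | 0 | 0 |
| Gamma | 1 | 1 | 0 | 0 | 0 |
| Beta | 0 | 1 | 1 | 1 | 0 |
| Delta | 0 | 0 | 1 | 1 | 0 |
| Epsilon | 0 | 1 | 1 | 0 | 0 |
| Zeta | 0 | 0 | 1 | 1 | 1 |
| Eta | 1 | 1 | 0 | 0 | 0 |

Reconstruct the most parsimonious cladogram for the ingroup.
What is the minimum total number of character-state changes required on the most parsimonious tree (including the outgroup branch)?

Character polarity is set by the outgroup: the derived state is whichever differs from the outgroup's state, so for Trait 1, Trait 2, Trait 3 the derived state is '0', and for the remaining characters it is '1'.
Only Beta, Delta, Epsilon, and Zeta show the derived state '0' for Trait 1, supporting them as a clade.
Trait 2 (derived state '0') is shared by Delta and Zeta — a synapomorphy uniting that clade.
Only Eta and Gamma show the derived state '0' for Trait 3, supporting them as a clade.
Trait 4 (derived state '1') is shared by Beta, Delta, and Zeta — a synapomorphy uniting that clade.
Trait 5: derived state '1' in Zeta only — an autapomorphy, so it tells us nothing about relationships among taxa.
Most parsimonious ingroup topology: ((Gamma,Eta),(((Delta,Zeta),Beta),Epsilon)).
Changes per character on this tree: Trait 1: 1; Trait 2: 1; Trait 3: 1; Trait 4: 1; Trait 5: 1.
Total = 5.

5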